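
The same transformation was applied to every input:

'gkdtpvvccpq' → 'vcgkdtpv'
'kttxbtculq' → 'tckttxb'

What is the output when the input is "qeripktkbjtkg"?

Each output is the input with this applied: delete the last 3 characters, then move the last 2 characters to the front (rotate right by 2).
Starting from "qeripktkbjtkg": after the first operation, "qeripktkbj"; after the second, "bjqeripktk".

bjqeripktk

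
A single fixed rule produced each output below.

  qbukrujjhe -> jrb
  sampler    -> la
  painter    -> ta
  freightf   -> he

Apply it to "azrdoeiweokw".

oida

Looking at the pairs, the operation is to reverse the string, then keep one character in every 3, starting at position 3 (positions 3rd, 6th, 9th, ...).
On "azrdoeiweokw" that produces "oida".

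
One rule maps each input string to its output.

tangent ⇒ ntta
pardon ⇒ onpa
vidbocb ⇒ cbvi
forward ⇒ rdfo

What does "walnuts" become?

tswa

The transformation: move the last 2 characters to the front (rotate right by 2), then keep only the first 4 characters.
For "walnuts", step one produces "tswalnu"; step two turns that into "tswa".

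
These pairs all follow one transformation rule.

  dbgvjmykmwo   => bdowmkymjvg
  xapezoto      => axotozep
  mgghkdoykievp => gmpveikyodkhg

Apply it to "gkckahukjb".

kgbjkuhakc

The pattern: move the first 2 characters to the end (rotate left by 2), then reverse the string.
Starting from "gkckahukjb": after the first operation, "ckahukjbgk"; after the second, "kgbjkuhakc".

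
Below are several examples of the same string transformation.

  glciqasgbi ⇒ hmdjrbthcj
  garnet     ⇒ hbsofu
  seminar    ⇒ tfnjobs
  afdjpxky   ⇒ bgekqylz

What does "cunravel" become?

In each case the input is transformed by: shift every letter 1 place forward in the alphabet (wrapping around).
Doing the same to "cunravel": "dvosbwfm".

dvosbwfm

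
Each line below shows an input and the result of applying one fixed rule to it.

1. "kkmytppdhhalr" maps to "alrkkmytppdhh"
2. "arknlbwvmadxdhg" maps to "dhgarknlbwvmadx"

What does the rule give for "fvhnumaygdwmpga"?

pgafvhnumaygdwm

Each output is the input with this applied: move the last 3 characters to the front (rotate right by 3).
On "fvhnumaygdwmpga" that produces "pgafvhnumaygdwm".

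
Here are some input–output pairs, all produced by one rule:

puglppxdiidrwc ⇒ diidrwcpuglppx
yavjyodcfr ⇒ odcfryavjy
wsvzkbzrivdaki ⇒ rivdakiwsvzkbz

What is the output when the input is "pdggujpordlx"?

The pattern: swap the front and back halves of the string.
So "pdggujpordlx" becomes "pordlxpdgguj".

pordlxpdgguj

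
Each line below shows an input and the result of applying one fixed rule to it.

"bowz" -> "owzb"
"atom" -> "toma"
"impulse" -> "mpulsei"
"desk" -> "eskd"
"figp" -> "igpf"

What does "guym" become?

uymg

Each output is the input with this applied: move the first character to the end.
Applying that to "guym" gives "uymg".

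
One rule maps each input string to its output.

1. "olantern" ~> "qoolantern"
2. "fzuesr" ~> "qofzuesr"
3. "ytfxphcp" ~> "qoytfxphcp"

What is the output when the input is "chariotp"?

The transformation: prepend "qo".
For "chariotp" the result is "qochariotp".

qochariotp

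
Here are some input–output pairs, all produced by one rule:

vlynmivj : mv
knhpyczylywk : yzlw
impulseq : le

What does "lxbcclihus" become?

What's happening: delete the first 3 characters, then keep every other character starting from the second (positions 2nd, 4th, 6th, ...).
"lxbcclihus" → "ciu".

ciu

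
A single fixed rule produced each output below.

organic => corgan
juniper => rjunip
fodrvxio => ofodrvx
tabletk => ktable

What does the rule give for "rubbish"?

hrubbi

Looking at the pairs, the operation is to move the last character to the front, then delete the last character.
Starting from "rubbish": after the first operation, "hrubbis"; after the second, "hrubbi".
(Check on "tabletk": → "ktablet" → "ktable" ✓)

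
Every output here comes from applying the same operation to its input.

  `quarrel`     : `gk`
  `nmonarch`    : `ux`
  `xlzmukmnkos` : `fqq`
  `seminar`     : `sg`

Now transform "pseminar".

Rule — keep one character in every 3, starting at position 3 (positions 3rd, 6th, 9th, ...), then shift every letter 6 places forward in the alphabet (wrapping around).
For "pseminar", step one produces "en"; step two turns that into "kt".
(Check on "seminar": → "ma" → "sg" ✓)

kt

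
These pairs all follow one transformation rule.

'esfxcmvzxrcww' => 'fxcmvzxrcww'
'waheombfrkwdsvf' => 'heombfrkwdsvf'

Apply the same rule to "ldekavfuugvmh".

ekavfuugvmh

Looking at the pairs, the operation is to delete the first 2 characters.
Applying that to "ldekavfuugvmh" gives "ekavfuugvmh".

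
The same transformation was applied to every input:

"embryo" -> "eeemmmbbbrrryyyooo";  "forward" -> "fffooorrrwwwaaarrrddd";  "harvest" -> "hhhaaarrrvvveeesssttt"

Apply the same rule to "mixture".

mmmiiixxxtttuuurrreee

The pattern: repeat every character 3 times.
So "mixture" becomes "mmmiiixxxtttuuurrreee".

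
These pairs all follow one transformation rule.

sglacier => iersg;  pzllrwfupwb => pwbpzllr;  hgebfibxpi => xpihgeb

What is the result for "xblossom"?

somxb

What's happening: move the last 3 characters to the front (rotate right by 3), then delete the last 3 characters.
Starting from "xblossom": after the first operation, "somxblos"; after the second, "somxb".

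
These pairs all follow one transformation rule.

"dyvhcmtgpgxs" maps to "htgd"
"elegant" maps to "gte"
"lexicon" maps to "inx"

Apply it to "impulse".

The transformation: move the first 3 characters to the end (rotate left by 3), then keep one character in every 3, starting at position 1 (positions 1st, 4th, 7th, ...).
For "impulse" the result is "uep".

uep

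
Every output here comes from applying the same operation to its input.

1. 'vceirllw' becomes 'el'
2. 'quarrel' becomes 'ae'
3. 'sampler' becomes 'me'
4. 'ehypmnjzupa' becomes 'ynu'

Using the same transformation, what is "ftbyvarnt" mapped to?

The transformation: keep one character in every 3, starting at position 3 (positions 3rd, 6th, 9th, ...).
Applying that to "ftbyvarnt" gives "bat".

bat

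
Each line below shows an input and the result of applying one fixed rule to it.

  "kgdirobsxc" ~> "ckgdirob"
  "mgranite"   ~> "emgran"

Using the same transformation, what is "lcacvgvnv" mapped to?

Rule — move the last character to the front, then delete the last 2 characters.
Working it through for "lcacvgvnv": intermediate "vlcacvgvn", final "vlcacvg".

vlcacvg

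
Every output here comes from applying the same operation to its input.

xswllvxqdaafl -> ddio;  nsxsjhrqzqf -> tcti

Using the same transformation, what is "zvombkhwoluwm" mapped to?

oxzp

The rule is to shift every letter 3 places forward in the alphabet (wrapping around), then keep only the last 4 characters.
Working it through for "zvombkhwoluwm": intermediate "cyrpenkzroxzp", final "oxzp".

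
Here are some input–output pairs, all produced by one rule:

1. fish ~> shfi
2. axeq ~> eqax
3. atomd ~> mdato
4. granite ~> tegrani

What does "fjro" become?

The pattern: move the last 2 characters to the front (rotate right by 2).
Doing the same to "fjro": "rofj".

rofj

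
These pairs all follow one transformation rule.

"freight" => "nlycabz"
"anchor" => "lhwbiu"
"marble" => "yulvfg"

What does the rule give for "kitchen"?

hcnwbye

Rule — swap the first and last characters, then shift every letter 6 places backward in the alphabet (wrapping around).
Starting from "kitchen": after the first operation, "nitchek"; after the second, "hcnwbye".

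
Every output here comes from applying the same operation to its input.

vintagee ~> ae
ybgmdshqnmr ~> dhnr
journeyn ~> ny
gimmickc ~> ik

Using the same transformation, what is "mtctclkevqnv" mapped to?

Looking at the pairs, the operation is to delete the first 3 characters, then keep every other character starting from the second (positions 2nd, 4th, 6th, ...).
Applying both steps to "mtctclkevqnv": "tclkevqnv", then "ckvn".

ckvn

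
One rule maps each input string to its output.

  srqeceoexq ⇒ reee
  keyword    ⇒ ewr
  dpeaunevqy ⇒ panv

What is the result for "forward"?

owr

Rule — delete the last character, then keep every other character starting from the second (positions 2nd, 4th, 6th, ...).
Doing the same to "forward": "owr".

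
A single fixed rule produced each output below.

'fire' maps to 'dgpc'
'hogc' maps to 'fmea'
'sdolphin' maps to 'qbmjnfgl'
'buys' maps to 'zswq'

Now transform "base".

zyqc

Looking at the pairs, the operation is to shift every letter 2 places backward in the alphabet (wrapping around).
"base" → "zyqc".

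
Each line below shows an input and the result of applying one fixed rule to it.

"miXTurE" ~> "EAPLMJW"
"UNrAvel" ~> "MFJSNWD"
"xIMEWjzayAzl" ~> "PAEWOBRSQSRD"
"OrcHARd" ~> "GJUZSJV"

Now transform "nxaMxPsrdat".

Each output is the input with this applied: shift every letter 8 places backward in the alphabet (wrapping around), then convert every letter to uppercase.
On "nxaMxPsrdat": the first step gives "fpsEpHkjvsl", and the second then gives "FPSEPHKJVSL".

FPSEPHKJVSL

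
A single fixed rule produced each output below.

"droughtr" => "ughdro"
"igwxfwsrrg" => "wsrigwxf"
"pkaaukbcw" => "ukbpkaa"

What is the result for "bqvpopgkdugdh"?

dugbqvpopgk

The pattern: delete the last 2 characters, then move the last 3 characters to the front (rotate right by 3).
On "bqvpopgkdugdh": the first step gives "bqvpopgkdug", and the second then gives "dugbqvpopgk".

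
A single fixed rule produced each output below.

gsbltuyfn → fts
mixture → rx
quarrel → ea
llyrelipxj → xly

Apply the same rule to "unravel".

er

In each case the input is transformed by: reverse the string, then keep one character in every 3, starting at position 2 (positions 2nd, 5th, 8th, ...).
Applying both steps to "unravel": "levarnu", then "er".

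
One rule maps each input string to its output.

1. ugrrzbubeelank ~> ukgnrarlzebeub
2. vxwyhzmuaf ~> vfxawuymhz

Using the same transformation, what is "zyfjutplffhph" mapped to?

zhypfhjfuftlp

The transformation: take characters alternately from the front and the back (1st, last, 2nd, 2nd-last, ...).
Applying that to "zyfjutplffhph" gives "zhypfhjfuftlp".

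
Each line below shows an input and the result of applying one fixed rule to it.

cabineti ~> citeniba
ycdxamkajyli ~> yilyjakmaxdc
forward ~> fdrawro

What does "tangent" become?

ttnegna

Each output is the input with this applied: move the first character to the end, then reverse the string.
For "tangent", step one produces "angentt"; step two turns that into "ttnegna".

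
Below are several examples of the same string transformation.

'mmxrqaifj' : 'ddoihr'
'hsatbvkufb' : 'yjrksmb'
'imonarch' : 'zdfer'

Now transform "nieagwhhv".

ezvrxn

The transformation: delete the last 3 characters, then shift every letter 9 places backward in the alphabet (wrapping around).
Working it through for "nieagwhhv": intermediate "nieagw", final "ezvrxn".
(Check on "imonarch": → "imona" → "zdfer" ✓)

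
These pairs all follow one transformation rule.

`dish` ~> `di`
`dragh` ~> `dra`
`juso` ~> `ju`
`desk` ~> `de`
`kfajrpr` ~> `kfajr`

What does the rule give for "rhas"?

The pattern: delete the last 2 characters.
For "rhas" the result is "rh".

rh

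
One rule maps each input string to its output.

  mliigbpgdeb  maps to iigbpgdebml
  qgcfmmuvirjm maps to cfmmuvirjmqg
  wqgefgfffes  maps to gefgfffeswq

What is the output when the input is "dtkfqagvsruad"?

kfqagvsruaddt

The pattern: move the first 2 characters to the end (rotate left by 2).
For "dtkfqagvsruad" the result is "kfqagvsruaddt".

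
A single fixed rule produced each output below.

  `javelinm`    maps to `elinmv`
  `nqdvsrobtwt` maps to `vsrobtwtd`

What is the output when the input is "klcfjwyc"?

The pattern: delete the first 2 characters, then move the first character to the end.
"klcfjwyc" → "cfjwyc" → "fjwycc".

fjwycc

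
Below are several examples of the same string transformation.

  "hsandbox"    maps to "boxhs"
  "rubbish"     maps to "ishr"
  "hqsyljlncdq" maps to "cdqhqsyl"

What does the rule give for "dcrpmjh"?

Looking at the pairs, the operation is to move the last 3 characters to the front (rotate right by 3), then delete the last 3 characters.
Starting from "dcrpmjh": after the first operation, "mjhdcrp"; after the second, "mjhd".
(Check on "hqsyljlncdq": → "cdqhqsyljln" → "cdqhqsyl" ✓)

mjhd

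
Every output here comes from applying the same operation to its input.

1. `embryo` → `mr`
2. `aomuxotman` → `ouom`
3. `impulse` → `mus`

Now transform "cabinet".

What's happening: delete the last character, then keep every other character starting from the second (positions 2nd, 4th, 6th, ...).
Applying both steps to "cabinet": "cabine", then "aie".

aie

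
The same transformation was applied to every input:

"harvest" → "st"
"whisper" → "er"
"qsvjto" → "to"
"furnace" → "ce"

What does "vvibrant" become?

nt

The rule is to keep only the last 2 characters.
Applying that to "vvibrant" gives "nt".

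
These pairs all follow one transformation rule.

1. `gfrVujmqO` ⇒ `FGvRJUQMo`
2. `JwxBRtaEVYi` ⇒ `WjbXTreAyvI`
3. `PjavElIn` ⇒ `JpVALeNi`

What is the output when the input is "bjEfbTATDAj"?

The transformation: flip the case of every letter, then swap each adjacent pair of characters (1↔2, 3↔4, ...).
"bjEfbTATDAj" → "BJeFBtatdaJ" → "JBFetBtaadJ".

JBFetBtaadJ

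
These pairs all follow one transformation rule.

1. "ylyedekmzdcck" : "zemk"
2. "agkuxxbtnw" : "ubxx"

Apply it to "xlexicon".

ecxi

What's happening: take characters alternately from the front and the back (1st, last, 2nd, 2nd-last, ...), then keep only the last 4 characters.
So "xlexicon" becomes "ecxi".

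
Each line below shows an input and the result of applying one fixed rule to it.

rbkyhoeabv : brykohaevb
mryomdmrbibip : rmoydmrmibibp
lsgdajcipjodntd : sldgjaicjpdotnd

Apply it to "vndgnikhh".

nvgdinhkh

What's happening: swap each adjacent pair of characters (1↔2, 3↔4, ...).
"vndgnikhh" → "nvgdinhkh".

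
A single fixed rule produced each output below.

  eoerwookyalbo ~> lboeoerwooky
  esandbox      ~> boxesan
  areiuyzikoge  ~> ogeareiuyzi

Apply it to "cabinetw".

Looking at the pairs, the operation is to move the last 3 characters to the front (rotate right by 3), then delete the last character.
Applying both steps to "cabinetw": "etwcabin", then "etwcabi".

etwcabi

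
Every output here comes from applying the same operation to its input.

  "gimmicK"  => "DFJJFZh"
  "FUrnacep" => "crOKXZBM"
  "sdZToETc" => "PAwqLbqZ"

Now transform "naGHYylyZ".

KXdevVIVw

The pattern: shift every letter 3 places backward in the alphabet (wrapping around), then flip the case of every letter.
Working it through for "naGHYylyZ": intermediate "kxDEVvivW", final "KXdevVIVw".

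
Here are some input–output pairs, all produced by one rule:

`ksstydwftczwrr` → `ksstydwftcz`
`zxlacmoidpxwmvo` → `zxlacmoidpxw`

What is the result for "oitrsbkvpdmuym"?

oitrsbkvpdm

Looking at the pairs, the operation is to delete the last 3 characters.
Applying that to "oitrsbkvpdmuym" gives "oitrsbkvpdm".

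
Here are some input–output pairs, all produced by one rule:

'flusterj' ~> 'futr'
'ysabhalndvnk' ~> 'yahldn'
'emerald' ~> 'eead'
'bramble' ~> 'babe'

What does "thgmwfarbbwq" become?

tgwabw

The rule is to keep every other character starting from the first (positions 1st, 3rd, 5th, ...).
For "thgmwfarbbwq" the result is "tgwabw".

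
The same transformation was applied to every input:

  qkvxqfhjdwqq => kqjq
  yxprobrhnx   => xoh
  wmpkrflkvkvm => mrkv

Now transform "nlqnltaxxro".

llxo

The transformation: keep one character in every 3, starting at position 2 (positions 2nd, 5th, 8th, ...).
For "nlqnltaxxro" the result is "llxo".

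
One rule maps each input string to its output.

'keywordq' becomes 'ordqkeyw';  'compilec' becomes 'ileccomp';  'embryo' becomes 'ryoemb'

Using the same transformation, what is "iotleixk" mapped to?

eixkiotl

The pattern: swap the front and back halves of the string.
On "iotleixk" that produces "eixkiotl".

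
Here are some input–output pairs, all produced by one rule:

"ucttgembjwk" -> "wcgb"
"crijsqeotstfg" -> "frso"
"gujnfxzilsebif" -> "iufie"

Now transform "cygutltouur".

uyto

What's happening: move the last 3 characters to the front (rotate right by 3), then keep one character in every 3, starting at position 2 (positions 2nd, 5th, 8th, ...).
On "cygutltouur": the first step gives "uurcygutlto", and the second then gives "uyto".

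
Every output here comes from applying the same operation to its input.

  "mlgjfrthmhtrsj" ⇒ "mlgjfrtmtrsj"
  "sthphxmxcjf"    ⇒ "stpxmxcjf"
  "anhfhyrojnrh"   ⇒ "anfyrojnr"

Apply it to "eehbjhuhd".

The rule is to remove every "h".
For "eehbjhuhd" the result is "eebjud".

eebjud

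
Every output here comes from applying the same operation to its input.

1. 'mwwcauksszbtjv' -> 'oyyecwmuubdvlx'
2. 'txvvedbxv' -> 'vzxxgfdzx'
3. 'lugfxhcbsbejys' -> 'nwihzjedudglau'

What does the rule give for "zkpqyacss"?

The rule is to shift every letter 2 places forward in the alphabet (wrapping around).
Applying that to "zkpqyacss" gives "bmrsaceuu".

bmrsaceuu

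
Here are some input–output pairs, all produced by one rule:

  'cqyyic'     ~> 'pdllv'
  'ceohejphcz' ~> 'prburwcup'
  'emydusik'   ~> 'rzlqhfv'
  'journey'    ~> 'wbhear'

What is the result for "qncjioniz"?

Rule — delete the last character, then shift every letter 13 places forward in the alphabet (wrapping around) — i.e. ROT13.
Applying both steps to "qncjioniz": "qncjioni", then "dapwvbav".

dapwvbav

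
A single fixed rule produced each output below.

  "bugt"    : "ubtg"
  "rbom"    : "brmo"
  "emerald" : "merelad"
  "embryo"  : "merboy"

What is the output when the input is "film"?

Looking at the pairs, the operation is to swap each adjacent pair of characters (1↔2, 3↔4, ...).
"film" → "ifml".

ifml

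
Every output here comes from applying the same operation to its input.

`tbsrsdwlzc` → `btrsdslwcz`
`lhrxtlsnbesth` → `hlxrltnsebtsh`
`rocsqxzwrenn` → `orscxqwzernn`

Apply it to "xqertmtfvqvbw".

The rule is to swap each adjacent pair of characters (1↔2, 3↔4, ...).
Applying that to "xqertmtfvqvbw" gives "qxremtftqvbvw".

qxremtftqvbvw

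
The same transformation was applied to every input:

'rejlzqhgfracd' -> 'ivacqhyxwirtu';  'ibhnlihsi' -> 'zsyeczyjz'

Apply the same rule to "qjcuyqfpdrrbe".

In each case the input is transformed by: shift every letter 9 places backward in the alphabet (wrapping around).
"qjcuyqfpdrrbe" → "hatlphwguiisv".

hatlphwguiisv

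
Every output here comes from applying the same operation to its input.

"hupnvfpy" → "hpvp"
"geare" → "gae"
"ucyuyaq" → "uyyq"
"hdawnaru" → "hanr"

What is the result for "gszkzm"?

gzz

Rule — keep every other character starting from the first (positions 1st, 3rd, 5th, ...).
Applying that to "gszkzm" gives "gzz".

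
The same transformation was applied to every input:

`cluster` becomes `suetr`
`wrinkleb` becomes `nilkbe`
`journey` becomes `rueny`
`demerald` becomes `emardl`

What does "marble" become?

The pattern: delete the first 2 characters, then swap each adjacent pair of characters (1↔2, 3↔4, ...).
Working it through for "marble": intermediate "rble", final "brel".

brel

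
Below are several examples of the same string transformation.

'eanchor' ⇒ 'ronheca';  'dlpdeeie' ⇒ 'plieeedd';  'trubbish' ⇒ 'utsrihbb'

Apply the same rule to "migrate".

In each case the input is transformed by: sort the characters into reverse alphabetical order.
Doing the same to "migrate": "trmigea".

trmigea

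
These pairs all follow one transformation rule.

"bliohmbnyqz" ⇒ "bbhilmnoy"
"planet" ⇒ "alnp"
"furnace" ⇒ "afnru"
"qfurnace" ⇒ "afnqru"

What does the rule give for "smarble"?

abmrs

Each output is the input with this applied: delete the last 2 characters, then sort the characters into alphabetical order.
For "smarble", step one produces "smarb"; step two turns that into "abmrs".
(Check on "qfurnace": → "qfurna" → "afnqru" ✓)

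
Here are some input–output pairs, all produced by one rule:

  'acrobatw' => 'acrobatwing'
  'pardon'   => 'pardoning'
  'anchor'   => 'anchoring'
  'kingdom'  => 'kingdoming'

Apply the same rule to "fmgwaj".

Rule — append "ing".
On "fmgwaj" that produces "fmgwajing".

fmgwajing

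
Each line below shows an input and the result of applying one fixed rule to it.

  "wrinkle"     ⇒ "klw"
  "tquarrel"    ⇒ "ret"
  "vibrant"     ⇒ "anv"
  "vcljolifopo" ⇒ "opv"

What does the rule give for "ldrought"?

ghl

Looking at the pairs, the operation is to swap the first and last characters, then keep only the last 3 characters.
Working it through for "ldrought": intermediate "tdroughl", final "ghl".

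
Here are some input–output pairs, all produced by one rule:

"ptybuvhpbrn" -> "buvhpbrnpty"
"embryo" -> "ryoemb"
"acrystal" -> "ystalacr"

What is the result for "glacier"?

ciergla

Looking at the pairs, the operation is to move the first 3 characters to the end (rotate left by 3).
For "glacier" the result is "ciergla".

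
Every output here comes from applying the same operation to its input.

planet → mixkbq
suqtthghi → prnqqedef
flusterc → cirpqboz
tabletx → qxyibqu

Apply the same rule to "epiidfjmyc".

The pattern: shift every letter 3 places backward in the alphabet (wrapping around).
On "epiidfjmyc" that produces "bmffacgjvz".

bmffacgjvz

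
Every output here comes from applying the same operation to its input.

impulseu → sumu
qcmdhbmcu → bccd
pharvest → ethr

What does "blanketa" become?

In each case the input is transformed by: keep every other character starting from the second (positions 2nd, 4th, 6th, ...), then swap the front and back halves of the string.
On "blanketa" that produces "ealn".

ealn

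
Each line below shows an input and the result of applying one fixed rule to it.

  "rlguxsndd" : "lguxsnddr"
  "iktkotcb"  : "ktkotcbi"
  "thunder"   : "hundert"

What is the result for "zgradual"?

gradualz

Looking at the pairs, the operation is to move the first character to the end.
Doing the same to "zgradual": "gradualz".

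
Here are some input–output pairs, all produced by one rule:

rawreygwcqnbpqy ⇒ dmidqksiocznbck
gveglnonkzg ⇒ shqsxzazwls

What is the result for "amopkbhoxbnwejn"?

The rule is to shift every letter 12 places forward in the alphabet (wrapping around).
On "amopkbhoxbnwejn" that produces "myabwntajnziqvz".

myabwntajnziqvz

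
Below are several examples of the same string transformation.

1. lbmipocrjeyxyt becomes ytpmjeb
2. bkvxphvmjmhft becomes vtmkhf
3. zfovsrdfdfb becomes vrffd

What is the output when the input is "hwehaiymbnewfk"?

wnkhfea

What's happening: sort the characters into reverse alphabetical order, then keep every other character starting from the second (positions 2nd, 4th, 6th, ...).
Starting from "hwehaiymbnewfk": after the first operation, "ywwnmkihhfeeba"; after the second, "wnkhfea".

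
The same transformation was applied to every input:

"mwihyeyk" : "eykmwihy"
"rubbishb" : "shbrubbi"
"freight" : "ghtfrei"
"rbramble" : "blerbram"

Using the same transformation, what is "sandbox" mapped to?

boxsand

Rule — move the last 3 characters to the front (rotate right by 3).
On "sandbox" that produces "boxsand".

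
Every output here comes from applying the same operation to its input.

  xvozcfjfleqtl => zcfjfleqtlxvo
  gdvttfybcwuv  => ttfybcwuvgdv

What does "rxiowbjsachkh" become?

The transformation: move the first 3 characters to the end (rotate left by 3).
Doing the same to "rxiowbjsachkh": "owbjsachkhrxi".

owbjsachkhrxi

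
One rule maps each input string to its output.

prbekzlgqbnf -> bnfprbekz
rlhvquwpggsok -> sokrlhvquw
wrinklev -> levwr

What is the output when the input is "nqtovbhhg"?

hhgnqt

The transformation: move the last 3 characters to the front (rotate right by 3), then delete the last 3 characters.
Starting from "nqtovbhhg": after the first operation, "hhgnqtovb"; after the second, "hhgnqt".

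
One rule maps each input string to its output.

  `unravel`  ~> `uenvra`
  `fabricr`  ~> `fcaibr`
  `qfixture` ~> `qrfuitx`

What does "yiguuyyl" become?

yyiyguu

Each output is the input with this applied: delete the last character, then take characters alternately from the front and the back (1st, last, 2nd, 2nd-last, ...).
Starting from "yiguuyyl": after the first operation, "yiguuyy"; after the second, "yyiyguu".
(Check on "fabricr": → "fabric" → "fcaibr" ✓)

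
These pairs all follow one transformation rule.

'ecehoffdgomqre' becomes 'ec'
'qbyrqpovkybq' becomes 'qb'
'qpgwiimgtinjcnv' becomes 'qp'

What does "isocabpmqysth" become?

The pattern: keep only the first 2 characters.
So "isocabpmqysth" becomes "is".

is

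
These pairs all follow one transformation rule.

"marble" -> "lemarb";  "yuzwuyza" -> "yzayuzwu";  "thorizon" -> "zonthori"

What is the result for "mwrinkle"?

The rule is to swap the front and back halves of the string, then move the first character to the end.
Starting from "mwrinkle": after the first operation, "nklemwri"; after the second, "klemwrin".
(Check on "marble": → "blemar" → "lemarb" ✓)

klemwrin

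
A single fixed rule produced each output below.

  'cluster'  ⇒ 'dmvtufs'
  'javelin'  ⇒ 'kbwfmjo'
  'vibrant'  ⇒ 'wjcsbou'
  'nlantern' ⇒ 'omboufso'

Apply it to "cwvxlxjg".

dxwymykh

In each case the input is transformed by: shift every letter 1 place forward in the alphabet (wrapping around).
For "cwvxlxjg" the result is "dxwymykh".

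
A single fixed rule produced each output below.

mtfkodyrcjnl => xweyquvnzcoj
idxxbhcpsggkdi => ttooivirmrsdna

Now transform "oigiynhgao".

zztlrrtsjy

Looking at the pairs, the operation is to shift every letter 11 places forward in the alphabet (wrapping around), then take characters alternately from the front and the back (1st, last, 2nd, 2nd-last, ...).
So "oigiynhgao" becomes "zztlrrtsjy".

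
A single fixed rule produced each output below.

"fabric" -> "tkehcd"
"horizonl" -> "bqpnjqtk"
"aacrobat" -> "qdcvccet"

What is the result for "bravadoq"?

cfqsdtcx

The transformation: swap the front and back halves of the string, then shift every letter 2 places forward in the alphabet (wrapping around).
So "bravadoq" becomes "cfqsdtcx".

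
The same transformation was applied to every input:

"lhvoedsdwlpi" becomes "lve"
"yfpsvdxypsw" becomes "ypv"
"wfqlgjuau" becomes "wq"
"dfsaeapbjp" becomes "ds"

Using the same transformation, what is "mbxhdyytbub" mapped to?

mxd

The rule is to keep every other character starting from the first (positions 1st, 3rd, 5th, ...), then delete the last 3 characters.
Applying that to "mbxhdyytbub" gives "mxd".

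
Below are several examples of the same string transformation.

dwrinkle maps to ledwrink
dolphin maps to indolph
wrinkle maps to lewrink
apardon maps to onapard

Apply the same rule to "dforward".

rddforwa

Rule — move the last 2 characters to the front (rotate right by 2).
On "dforward" that produces "rddforwa".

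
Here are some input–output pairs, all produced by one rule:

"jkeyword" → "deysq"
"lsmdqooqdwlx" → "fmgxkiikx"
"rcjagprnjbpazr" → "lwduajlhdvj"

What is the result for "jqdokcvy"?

The rule is to shift every letter 6 places backward in the alphabet (wrapping around), then delete the last 3 characters.
Starting from "jqdokcvy": after the first operation, "dkxiewps"; after the second, "dkxie".
(Check on "lsmdqooqdwlx": → "fmgxkiikxqfr" → "fmgxkiikx" ✓)

dkxie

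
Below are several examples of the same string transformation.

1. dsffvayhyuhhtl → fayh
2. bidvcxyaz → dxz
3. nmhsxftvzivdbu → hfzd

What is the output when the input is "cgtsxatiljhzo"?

talz

In each case the input is transformed by: keep one character in every 3, starting at position 3 (positions 3rd, 6th, 9th, ...).
"cgtsxatiljhzo" → "talz".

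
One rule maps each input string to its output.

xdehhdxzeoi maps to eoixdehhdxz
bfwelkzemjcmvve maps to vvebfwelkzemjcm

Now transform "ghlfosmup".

Each output is the input with this applied: move the last 3 characters to the front (rotate right by 3).
"ghlfosmup" → "mupghlfos".

mupghlfos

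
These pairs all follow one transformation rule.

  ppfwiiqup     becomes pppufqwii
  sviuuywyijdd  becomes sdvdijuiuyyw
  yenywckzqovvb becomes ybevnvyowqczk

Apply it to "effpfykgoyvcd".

edfcfvpyfoygk

The transformation: take characters alternately from the front and the back (1st, last, 2nd, 2nd-last, ...).
"effpfykgoyvcd" → "edfcfvpyfoygk".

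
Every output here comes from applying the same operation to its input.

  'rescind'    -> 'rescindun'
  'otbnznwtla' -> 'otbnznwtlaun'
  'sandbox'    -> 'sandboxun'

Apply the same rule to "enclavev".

enclavevun

In each case the input is transformed by: append "un".
"enclavev" → "enclavevun".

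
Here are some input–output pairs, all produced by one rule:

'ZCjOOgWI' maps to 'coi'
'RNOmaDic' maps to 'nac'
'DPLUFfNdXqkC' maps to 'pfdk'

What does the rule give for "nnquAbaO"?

Each output is the input with this applied: keep one character in every 3, starting at position 2 (positions 2nd, 5th, 8th, ...), then convert every letter to lowercase.
"nnquAbaO" → "nAO" → "nao".

nao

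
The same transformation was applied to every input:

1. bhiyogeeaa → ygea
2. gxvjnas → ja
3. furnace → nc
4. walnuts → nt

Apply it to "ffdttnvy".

tny

Each output is the input with this applied: delete the first 2 characters, then keep every other character starting from the second (positions 2nd, 4th, 6th, ...).
For "ffdttnvy", step one produces "dttnvy"; step two turns that into "tny".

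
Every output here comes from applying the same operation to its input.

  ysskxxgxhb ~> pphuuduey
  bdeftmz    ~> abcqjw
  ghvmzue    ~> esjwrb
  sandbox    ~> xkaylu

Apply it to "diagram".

Rule — delete the first character, then shift every letter 3 places backward in the alphabet (wrapping around).
Starting from "diagram": after the first operation, "iagram"; after the second, "fxdoxj".

fxdoxj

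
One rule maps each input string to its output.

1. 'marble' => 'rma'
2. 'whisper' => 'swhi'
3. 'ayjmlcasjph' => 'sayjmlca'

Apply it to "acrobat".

The transformation: delete the last 3 characters, then move the last character to the front.
Working it through for "acrobat": intermediate "acro", final "oacr".

oacr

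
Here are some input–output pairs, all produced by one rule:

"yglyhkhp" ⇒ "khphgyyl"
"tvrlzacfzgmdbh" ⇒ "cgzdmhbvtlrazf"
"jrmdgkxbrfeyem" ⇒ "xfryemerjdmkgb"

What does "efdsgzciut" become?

gictufesdz

What's happening: swap each adjacent pair of characters (1↔2, 3↔4, ...), then swap the front and back halves of the string.
Applying both steps to "efdsgzciut": "fesdzgictu", then "gictufesdz".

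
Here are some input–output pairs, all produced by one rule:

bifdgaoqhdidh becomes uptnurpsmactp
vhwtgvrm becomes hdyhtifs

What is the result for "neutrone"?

Each output is the input with this applied: shift every letter 12 places forward in the alphabet (wrapping around), then move the last 3 characters to the front (rotate right by 3).
Working it through for "neutrone": intermediate "zqgfdazq", final "azqzqgfd".

azqzqgfd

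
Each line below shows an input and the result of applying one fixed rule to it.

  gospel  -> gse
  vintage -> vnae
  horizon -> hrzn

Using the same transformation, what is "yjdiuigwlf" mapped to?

ydugl

Each output is the input with this applied: keep every other character starting from the first (positions 1st, 3rd, 5th, ...).
For "yjdiuigwlf" the result is "ydugl".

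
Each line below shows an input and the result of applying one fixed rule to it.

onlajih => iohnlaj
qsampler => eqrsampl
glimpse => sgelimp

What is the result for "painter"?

Rule — swap the first and last characters, then move the last 2 characters to the front (rotate right by 2).
Applying both steps to "painter": "raintep", then "epraint".

epraint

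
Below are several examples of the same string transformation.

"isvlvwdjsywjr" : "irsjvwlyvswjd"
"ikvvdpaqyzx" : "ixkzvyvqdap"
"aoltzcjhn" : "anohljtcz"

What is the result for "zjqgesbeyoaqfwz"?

zzjwqfgqeasobye

Each output is the input with this applied: take characters alternately from the front and the back (1st, last, 2nd, 2nd-last, ...).
For "zjqgesbeyoaqfwz" the result is "zzjwqfgqeasobye".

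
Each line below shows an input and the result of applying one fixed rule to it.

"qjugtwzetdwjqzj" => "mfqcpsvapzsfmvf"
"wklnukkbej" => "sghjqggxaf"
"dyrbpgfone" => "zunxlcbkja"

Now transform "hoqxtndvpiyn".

dkmtpjzrleuj

The transformation: shift every letter 4 places backward in the alphabet (wrapping around).
On "hoqxtndvpiyn" that produces "dkmtpjzrleuj".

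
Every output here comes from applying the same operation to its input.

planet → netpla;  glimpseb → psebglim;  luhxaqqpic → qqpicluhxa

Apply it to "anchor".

What's happening: swap the front and back halves of the string.
Doing the same to "anchor": "horanc".

horanc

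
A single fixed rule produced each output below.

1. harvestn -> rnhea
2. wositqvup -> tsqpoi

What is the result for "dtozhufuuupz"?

uuutpohfd

Looking at the pairs, the operation is to sort the characters into reverse alphabetical order, then delete the first 3 characters.
Working it through for "dtozhufuuupz": intermediate "zzuuuutpohfd", final "uuutpohfd".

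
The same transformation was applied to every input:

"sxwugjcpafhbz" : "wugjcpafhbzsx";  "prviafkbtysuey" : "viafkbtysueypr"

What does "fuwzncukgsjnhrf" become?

The rule is to move the first 2 characters to the end (rotate left by 2).
Applying that to "fuwzncukgsjnhrf" gives "wzncukgsjnhrffu".

wzncukgsjnhrffu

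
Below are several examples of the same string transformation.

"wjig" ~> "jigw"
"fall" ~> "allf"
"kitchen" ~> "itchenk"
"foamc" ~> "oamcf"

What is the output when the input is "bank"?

Each output is the input with this applied: move the first character to the end.
For "bank" the result is "ankb".

ankb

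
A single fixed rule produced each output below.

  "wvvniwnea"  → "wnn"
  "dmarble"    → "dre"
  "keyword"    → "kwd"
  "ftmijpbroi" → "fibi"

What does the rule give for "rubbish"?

The pattern: keep one character in every 3, starting at position 1 (positions 1st, 4th, 7th, ...).
Applying that to "rubbish" gives "rbh".

rbh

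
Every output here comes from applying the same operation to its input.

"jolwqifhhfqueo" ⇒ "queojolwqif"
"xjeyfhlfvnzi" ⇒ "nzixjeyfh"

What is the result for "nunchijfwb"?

wbnunch

The rule is to swap the front and back halves of the string, then delete the first 3 characters.
On "nunchijfwb": the first step gives "ijfwbnunch", and the second then gives "wbnunch".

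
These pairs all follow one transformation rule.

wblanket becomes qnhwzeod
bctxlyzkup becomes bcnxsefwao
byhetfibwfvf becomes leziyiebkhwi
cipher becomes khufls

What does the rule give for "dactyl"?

The rule is to shift every letter 3 places forward in the alphabet (wrapping around), then swap the front and back halves of the string.
For "dactyl", step one produces "gdfwbo"; step two turns that into "wbogdf".

wbogdf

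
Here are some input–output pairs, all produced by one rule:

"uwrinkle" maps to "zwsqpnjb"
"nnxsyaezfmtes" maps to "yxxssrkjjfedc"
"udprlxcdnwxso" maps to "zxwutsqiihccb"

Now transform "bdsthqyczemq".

yxvvrmjihged

What's happening: shift every letter 5 places forward in the alphabet (wrapping around), then sort the characters into reverse alphabetical order.
"bdsthqyczemq" → "gixymvdhejrv" → "yxvvrmjihged".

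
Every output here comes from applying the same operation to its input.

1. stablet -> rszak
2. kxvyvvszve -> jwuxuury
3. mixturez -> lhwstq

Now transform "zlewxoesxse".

ykdvwndrw

Each output is the input with this applied: shift every letter 1 place backward in the alphabet (wrapping around), then delete the last 2 characters.
So "zlewxoesxse" becomes "ykdvwndrw".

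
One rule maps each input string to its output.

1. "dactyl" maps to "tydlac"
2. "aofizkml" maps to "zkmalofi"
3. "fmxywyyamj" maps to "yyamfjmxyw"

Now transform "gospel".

Looking at the pairs, the operation is to swap the first and last characters, then swap the front and back halves of the string.
On "gospel": the first step gives "lospeg", and the second then gives "peglos".
(Check on "fmxywyyamj": → "jmxywyyamf" → "yyamfjmxyw" ✓)

peglos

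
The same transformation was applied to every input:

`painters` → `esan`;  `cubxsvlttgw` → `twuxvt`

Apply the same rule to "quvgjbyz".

What's happening: move the last 3 characters to the front (rotate right by 3), then keep every other character starting from the first (positions 1st, 3rd, 5th, ...).
For "quvgjbyz", step one produces "byzquvgj"; step two turns that into "bzug".

bzug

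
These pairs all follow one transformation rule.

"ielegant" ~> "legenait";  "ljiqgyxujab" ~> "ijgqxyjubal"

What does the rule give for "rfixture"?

iftxrure

What's happening: move the first character to the end, then swap each adjacent pair of characters (1↔2, 3↔4, ...).
Applying that to "rfixture" gives "iftxrure".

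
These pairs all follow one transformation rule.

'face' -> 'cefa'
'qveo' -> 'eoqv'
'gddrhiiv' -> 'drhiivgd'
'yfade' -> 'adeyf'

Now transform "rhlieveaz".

lieveazrh

What's happening: move the first 2 characters to the end (rotate left by 2).
On "rhlieveaz" that produces "lieveazrh".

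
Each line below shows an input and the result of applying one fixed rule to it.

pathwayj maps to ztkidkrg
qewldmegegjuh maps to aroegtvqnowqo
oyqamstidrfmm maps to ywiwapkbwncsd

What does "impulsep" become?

szwozcev

Rule — take characters alternately from the front and the back (1st, last, 2nd, 2nd-last, ...), then shift every letter 10 places forward in the alphabet (wrapping around).
Applying both steps to "impulsep": "ipmepsul", then "szwozcev".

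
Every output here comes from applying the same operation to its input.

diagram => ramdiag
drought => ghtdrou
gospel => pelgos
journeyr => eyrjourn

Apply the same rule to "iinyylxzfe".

The transformation: move the last 3 characters to the front (rotate right by 3).
For "iinyylxzfe" the result is "zfeiinyylx".

zfeiinyylx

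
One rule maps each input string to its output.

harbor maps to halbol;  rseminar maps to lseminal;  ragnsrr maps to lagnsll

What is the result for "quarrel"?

quallel

The transformation: replace every "r" with "l".
For "quarrel" the result is "quallel".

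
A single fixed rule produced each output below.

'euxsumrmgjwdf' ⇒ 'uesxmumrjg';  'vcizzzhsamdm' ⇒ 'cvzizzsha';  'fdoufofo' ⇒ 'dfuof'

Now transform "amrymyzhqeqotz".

mayrymhzeqq

What's happening: delete the last 3 characters, then swap each adjacent pair of characters (1↔2, 3↔4, ...).
"amrymyzhqeqotz" → "amrymyzhqeq" → "mayrymhzeqq".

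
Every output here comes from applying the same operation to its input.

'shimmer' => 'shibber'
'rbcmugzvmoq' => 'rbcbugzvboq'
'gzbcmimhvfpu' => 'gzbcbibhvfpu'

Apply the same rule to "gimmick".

In each case the input is transformed by: replace every "m" with "b".
"gimmick" → "gibbick".

gibbick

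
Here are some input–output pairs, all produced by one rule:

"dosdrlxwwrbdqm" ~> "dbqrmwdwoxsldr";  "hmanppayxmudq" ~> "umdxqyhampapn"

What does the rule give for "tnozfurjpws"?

pjwrsutfnzo

The transformation: move the last 3 characters to the front (rotate right by 3), then take characters alternately from the front and the back (1st, last, 2nd, 2nd-last, ...).
For "tnozfurjpws", step one produces "pwstnozfurj"; step two turns that into "pjwrsutfnzo".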